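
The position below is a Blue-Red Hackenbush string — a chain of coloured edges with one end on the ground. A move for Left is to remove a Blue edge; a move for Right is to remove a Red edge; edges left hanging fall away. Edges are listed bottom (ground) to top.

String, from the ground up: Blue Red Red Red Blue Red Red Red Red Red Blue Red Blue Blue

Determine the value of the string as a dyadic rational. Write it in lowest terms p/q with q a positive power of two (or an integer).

1047/8192

1 of 14 · B · max L 0 · min R +∞ ⇒ 1
2 of 14 · BR · max L 0 · min R 1 ⇒ 1/2
3 of 14 · BRR · max L 0 · min R 1/2 ⇒ 1/4
4 of 14 · BRRR · max L 0 · min R 1/4 ⇒ 1/8
5 of 14 · BRRRB · max L 1/8 · min R 1/4 ⇒ 3/16
6 of 14 · BRRRBR · max L 1/8 · min R 3/16 ⇒ 5/32
7 of 14 · BRRRBRR · max L 1/8 · min R 5/32 ⇒ 9/64
8 of 14 · BRRRBRRR · max L 1/8 · min R 9/64 ⇒ 17/128
9 of 14 · BRRRBRRRR · max L 1/8 · min R 17/128 ⇒ 33/256
10 of 14 · BRRRBRRRRR · max L 1/8 · min R 33/256 ⇒ 65/512
11 of 14 · BRRRBRRRRRB · max L 65/512 · min R 33/256 ⇒ 131/1024
12 of 14 · BRRRBRRRRRBR · max L 65/512 · min R 131/1024 ⇒ 261/2048
13 of 14 · BRRRBRRRRRBRB · max L 261/2048 · min R 131/1024 ⇒ 523/4096
14 of 14 · BRRRBRRRRRBRBB · max L 523/4096 · min R 131/1024 ⇒ 1047/8192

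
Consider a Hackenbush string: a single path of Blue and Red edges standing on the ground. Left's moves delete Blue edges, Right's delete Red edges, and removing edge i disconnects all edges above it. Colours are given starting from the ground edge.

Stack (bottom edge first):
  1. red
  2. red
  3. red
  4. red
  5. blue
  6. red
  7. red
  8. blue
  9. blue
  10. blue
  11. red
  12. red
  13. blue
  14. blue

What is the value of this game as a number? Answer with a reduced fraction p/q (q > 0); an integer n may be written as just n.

-3865/1024

Build value(s[:k]) for k = 1..14, string s = red red red red blue red red blue blue blue red red blue blue.
value(r) = { ∅ | 0 } → -1
value(rr) = { ∅ | -1,0 } → -2
value(rrr) = { ∅ | -2,-1,0 } → -3
value(rrrr) = { ∅ | -3,-2,-1,0 } → -4
value(rrrrb) = { -4 | -3,-2,-1,0 } → -7/2
value(rrrrbr) = { -4 | -7/2,-3,-2,-1,0 } → -15/4
value(rrrrbrr) = { -4 | -15/4,-7/2,-3,-2,-1,0 } → -31/8
value(rrrrbrrb) = { -4,-31/8 | -15/4,-7/2,-3,-2,-1,0 } → -61/16
value(rrrrbrrbb) = { -4,-31/8,-61/16 | -15/4,-7/2,-3,-2,-1,0 } → -121/32
value(rrrrbrrbbb) = { -4,-31/8,-61/16,-121/32 | -15/4,-7/2,-3,-2,-1,0 } → -241/64
value(rrrrbrrbbbr) = { -4,-31/8,-61/16,-121/32 | -241/64,-15/4,-7/2,-3,-2,-1,0 } → -483/128
value(rrrrbrrbbbrr) = { -4,-31/8,-61/16,-121/32 | -483/128,-241/64,-15/4,-7/2,-3,-2,-1,0 } → -967/256
value(rrrrbrrbbbrrb) = { -4,-31/8,-61/16,-121/32,-967/256 | -483/128,-241/64,-15/4,-7/2,-3,-2,-1,0 } → -1933/512
value(rrrrbrrbbbrrbb) = { -4,-31/8,-61/16,-121/32,-967/256,-1933/512 | -483/128,-241/64,-15/4,-7/2,-3,-2,-1,0 } → -3865/1024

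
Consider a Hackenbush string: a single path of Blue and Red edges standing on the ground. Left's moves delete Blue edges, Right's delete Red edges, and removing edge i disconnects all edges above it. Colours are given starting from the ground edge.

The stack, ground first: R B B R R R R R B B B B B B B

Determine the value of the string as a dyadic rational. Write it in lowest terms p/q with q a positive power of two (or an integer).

-7937/16384

1 of 15 · R · max L −∞ · min R 0 — -1
2 of 15 · RB · max L -1 · min R 0 — -1/2
3 of 15 · RBB · max L -1/2 · min R 0 — -1/4
4 of 15 · RBBR · max L -1/2 · min R -1/4 — -3/8
5 of 15 · RBBRR · max L -1/2 · min R -3/8 — -7/16
6 of 15 · RBBRRR · max L -1/2 · min R -7/16 — -15/32
7 of 15 · RBBRRRR · max L -1/2 · min R -15/32 — -31/64
8 of 15 · RBBRRRRR · max L -1/2 · min R -31/64 — -63/128
9 of 15 · RBBRRRRRB · max L -63/128 · min R -31/64 — -125/256
10 of 15 · RBBRRRRRBB · max L -125/256 · min R -31/64 — -249/512
11 of 15 · RBBRRRRRBBB · max L -249/512 · min R -31/64 — -497/1024
12 of 15 · RBBRRRRRBBBB · max L -497/1024 · min R -31/64 — -993/2048
13 of 15 · RBBRRRRRBBBBB · max L -993/2048 · min R -31/64 — -1985/4096
14 of 15 · RBBRRRRRBBBBBB · max L -1985/4096 · min R -31/64 — -3969/8192
15 of 15 · RBBRRRRRBBBBBBB · max L -3969/8192 · min R -31/64 — -7937/16384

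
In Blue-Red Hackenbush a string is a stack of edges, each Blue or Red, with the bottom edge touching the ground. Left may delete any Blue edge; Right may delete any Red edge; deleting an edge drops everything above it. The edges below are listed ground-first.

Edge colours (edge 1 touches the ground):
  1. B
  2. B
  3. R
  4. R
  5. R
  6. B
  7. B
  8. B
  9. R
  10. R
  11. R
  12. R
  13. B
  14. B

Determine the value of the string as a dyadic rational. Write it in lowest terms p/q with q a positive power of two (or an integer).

Build g(s[:k]) for k = 1..14, string s = B B R R R B B B R R R R B B.
g_1 [B]  L=[0]  R=[]  ⇒ 1
g_2 [BB]  L=[0; 1]  R=[]  ⇒ 2
g_3 [BBR]  L=[0; 1]  R=[2]  ⇒ 3/2
g_4 [BBRR]  L=[0; 1]  R=[3/2; 2]  ⇒ 5/4
g_5 [BBRRR]  L=[0; 1]  R=[5/4; 3/2; 2]  ⇒ 9/8
g_6 [BBRRRB]  L=[0; 1; 9/8]  R=[5/4; 3/2; 2]  ⇒ 19/16
g_7 [BBRRRBB]  L=[0; 1; 9/8; 19/16]  R=[5/4; 3/2; 2]  ⇒ 39/32
g_8 [BBRRRBBB]  L=[0; 1; 9/8; 19/16; 39/32]  R=[5/4; 3/2; 2]  ⇒ 79/64
g_9 [BBRRRBBBR]  L=[0; 1; 9/8; 19/16; 39/32]  R=[79/64; 5/4; 3/2; 2]  ⇒ 157/128
g_10 [BBRRRBBBRR]  L=[0; 1; 9/8; 19/16; 39/32]  R=[157/128; 79/64; 5/4; 3/2; 2]  ⇒ 313/256
g_11 [BBRRRBBBRRR]  L=[0; 1; 9/8; 19/16; 39/32]  R=[313/256; 157/128; 79/64; 5/4; 3/2; 2]  ⇒ 625/512
g_12 [BBRRRBBBRRRR]  L=[0; 1; 9/8; 19/16; 39/32]  R=[625/512; 313/256; 157/128; 79/64; 5/4; 3/2; 2]  ⇒ 1249/1024
g_13 [BBRRRBBBRRRRB]  L=[0; 1; 9/8; 19/16; 39/32; 1249/1024]  R=[625/512; 313/256; 157/128; 79/64; 5/4; 3/2; 2]  ⇒ 2499/2048
g_14 [BBRRRBBBRRRRBB]  L=[0; 1; 9/8; 19/16; 39/32; 1249/1024; 2499/2048]  R=[625/512; 313/256; 157/128; 79/64; 5/4; 3/2; 2]  ⇒ 4999/4096

4999/4096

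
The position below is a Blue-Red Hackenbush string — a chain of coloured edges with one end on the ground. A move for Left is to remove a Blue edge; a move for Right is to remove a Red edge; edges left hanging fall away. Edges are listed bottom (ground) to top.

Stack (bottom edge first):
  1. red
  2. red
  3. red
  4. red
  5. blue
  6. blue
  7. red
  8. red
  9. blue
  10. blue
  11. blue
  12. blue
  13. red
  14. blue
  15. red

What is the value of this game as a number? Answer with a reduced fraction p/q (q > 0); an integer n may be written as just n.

-6923/2048

1 of 15 · r · max L −∞ · min R 0 = -1
2 of 15 · rr · max L −∞ · min R -1 = -2
3 of 15 · rrr · max L −∞ · min R -2 = -3
4 of 15 · rrrr · max L −∞ · min R -3 = -4
5 of 15 · rrrrb · max L -4 · min R -3 = -7/2
6 of 15 · rrrrbb · max L -7/2 · min R -3 = -13/4
7 of 15 · rrrrbbr · max L -7/2 · min R -13/4 = -27/8
8 of 15 · rrrrbbrr · max L -7/2 · min R -27/8 = -55/16
9 of 15 · rrrrbbrrb · max L -55/16 · min R -27/8 = -109/32
10 of 15 · rrrrbbrrbb · max L -109/32 · min R -27/8 = -217/64
11 of 15 · rrrrbbrrbbb · max L -217/64 · min R -27/8 = -433/128
12 of 15 · rrrrbbrrbbbb · max L -433/128 · min R -27/8 = -865/256
13 of 15 · rrrrbbrrbbbbr · max L -433/128 · min R -865/256 = -1731/512
14 of 15 · rrrrbbrrbbbbrb · max L -1731/512 · min R -865/256 = -3461/1024
15 of 15 · rrrrbbrrbbbbrbr · max L -1731/512 · min R -3461/1024 = -6923/2048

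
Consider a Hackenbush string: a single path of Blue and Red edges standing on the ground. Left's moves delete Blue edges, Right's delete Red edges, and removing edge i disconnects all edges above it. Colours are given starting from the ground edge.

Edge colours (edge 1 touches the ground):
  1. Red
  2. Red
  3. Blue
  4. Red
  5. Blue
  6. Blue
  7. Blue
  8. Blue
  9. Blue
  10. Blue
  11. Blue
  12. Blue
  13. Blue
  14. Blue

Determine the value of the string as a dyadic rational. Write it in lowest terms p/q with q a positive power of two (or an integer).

Prefix values for Red Red Blue Red Blue Blue Blue Blue Blue Blue Blue Blue Blue Blue via {L|R} + simplicity:
R: Left { ∅ }, Right { 0 } so simplest -1
RR: Left { ∅ }, Right { -1,0 } so simplest -2
RRB: Left { -2 }, Right { -1,0 } so simplest -3/2
RRBR: Left { -2 }, Right { -3/2,-1,0 } so simplest -7/4
RRBRB: Left { -2,-7/4 }, Right { -3/2,-1,0 } so simplest -13/8
RRBRBB: Left { -2,-7/4,-13/8 }, Right { -3/2,-1,0 } so simplest -25/16
RRBRBBB: Left { -2,-7/4,-13/8,-25/16 }, Right { -3/2,-1,0 } so simplest -49/32
RRBRBBBB: Left { -2,-7/4,-13/8,-25/16,-49/32 }, Right { -3/2,-1,0 } so simplest -97/64
RRBRBBBBB: Left { -2,-7/4,-13/8,-25/16,-49/32,-97/64 }, Right { -3/2,-1,0 } so simplest -193/128
RRBRBBBBBB: Left { -2,-7/4,-13/8,-25/16,-49/32,-97/64,-193/128 }, Right { -3/2,-1,0 } so simplest -385/256
RRBRBBBBBBB: Left { -2,-7/4,-13/8,-25/16,-49/32,-97/64,-193/128,-385/256 }, Right { -3/2,-1,0 } so simplest -769/512
RRBRBBBBBBBB: Left { -2,-7/4,-13/8,-25/16,-49/32,-97/64,-193/128,-385/256,-769/512 }, Right { -3/2,-1,0 } so simplest -1537/1024
RRBRBBBBBBBBB: Left { -2,-7/4,-13/8,-25/16,-49/32,-97/64,-193/128,-385/256,-769/512,-1537/1024 }, Right { -3/2,-1,0 } so simplest -3073/2048
RRBRBBBBBBBBBB: Left { -2,-7/4,-13/8,-25/16,-49/32,-97/64,-193/128,-385/256,-769/512,-1537/1024,-3073/2048 }, Right { -3/2,-1,0 } so simplest -6145/4096

-6145/4096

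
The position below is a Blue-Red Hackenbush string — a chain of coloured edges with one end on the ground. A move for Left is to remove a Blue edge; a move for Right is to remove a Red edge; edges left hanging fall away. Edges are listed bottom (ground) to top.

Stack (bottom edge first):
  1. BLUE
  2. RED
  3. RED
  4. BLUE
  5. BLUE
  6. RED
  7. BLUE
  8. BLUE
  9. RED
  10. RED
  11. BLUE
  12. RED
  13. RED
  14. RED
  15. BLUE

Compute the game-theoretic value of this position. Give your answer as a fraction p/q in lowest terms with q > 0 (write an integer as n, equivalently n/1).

6947/16384

Build value(s[:k]) for k = 1..15, string s = BLUE RED RED BLUE BLUE RED BLUE BLUE RED RED BLUE RED RED RED BLUE.
value_1 [B]  L=[0]  R=[]  => 1
value_2 [BR]  L=[0]  R=[1]  => 1/2
value_3 [BRR]  L=[0]  R=[1/2, 1]  => 1/4
value_4 [BRRB]  L=[0, 1/4]  R=[1/2, 1]  => 3/8
value_5 [BRRBB]  L=[0, 1/4, 3/8]  R=[1/2, 1]  => 7/16
value_6 [BRRBBR]  L=[0, 1/4, 3/8]  R=[7/16, 1/2, 1]  => 13/32
value_7 [BRRBBRB]  L=[0, 1/4, 3/8, 13/32]  R=[7/16, 1/2, 1]  => 27/64
value_8 [BRRBBRBB]  L=[0, 1/4, 3/8, 13/32, 27/64]  R=[7/16, 1/2, 1]  => 55/128
value_9 [BRRBBRBBR]  L=[0, 1/4, 3/8, 13/32, 27/64]  R=[55/128, 7/16, 1/2, 1]  => 109/256
value_10 [BRRBBRBBRR]  L=[0, 1/4, 3/8, 13/32, 27/64]  R=[109/256, 55/128, 7/16, 1/2, 1]  => 217/512
value_11 [BRRBBRBBRRB]  L=[0, 1/4, 3/8, 13/32, 27/64, 217/512]  R=[109/256, 55/128, 7/16, 1/2, 1]  => 435/1024
value_12 [BRRBBRBBRRBR]  L=[0, 1/4, 3/8, 13/32, 27/64, 217/512]  R=[435/1024, 109/256, 55/128, 7/16, 1/2, 1]  => 869/2048
value_13 [BRRBBRBBRRBRR]  L=[0, 1/4, 3/8, 13/32, 27/64, 217/512]  R=[869/2048, 435/1024, 109/256, 55/128, 7/16, 1/2, 1]  => 1737/4096
value_14 [BRRBBRBBRRBRRR]  L=[0, 1/4, 3/8, 13/32, 27/64, 217/512]  R=[1737/4096, 869/2048, 435/1024, 109/256, 55/128, 7/16, 1/2, 1]  => 3473/8192
value_15 [BRRBBRBBRRBRRRB]  L=[0, 1/4, 3/8, 13/32, 27/64, 217/512, 3473/8192]  R=[1737/4096, 869/2048, 435/1024, 109/256, 55/128, 7/16, 1/2, 1]  => 6947/16384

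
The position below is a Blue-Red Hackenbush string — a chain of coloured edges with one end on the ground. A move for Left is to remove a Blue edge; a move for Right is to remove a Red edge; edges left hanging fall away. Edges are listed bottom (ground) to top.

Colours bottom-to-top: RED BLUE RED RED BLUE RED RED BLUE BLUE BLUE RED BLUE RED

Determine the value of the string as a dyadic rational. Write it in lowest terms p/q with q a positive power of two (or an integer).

R: Left { · }, Right { 0 } gives simplest -1
RB: Left { -1 }, Right { 0 } gives simplest -1/2
RBR: Left { -1 }, Right { -1/2; 0 } gives simplest -3/4
RBRR: Left { -1 }, Right { -3/4; -1/2; 0 } gives simplest -7/8
RBRRB: Left { -1; -7/8 }, Right { -3/4; -1/2; 0 } gives simplest -13/16
RBRRBR: Left { -1; -7/8 }, Right { -13/16; -3/4; -1/2; 0 } gives simplest -27/32
RBRRBRR: Left { -1; -7/8 }, Right { -27/32; -13/16; -3/4; -1/2; 0 } gives simplest -55/64
RBRRBRRB: Left { -1; -7/8; -55/64 }, Right { -27/32; -13/16; -3/4; -1/2; 0 } gives simplest -109/128
RBRRBRRBB: Left { -1; -7/8; -55/64; -109/128 }, Right { -27/32; -13/16; -3/4; -1/2; 0 } gives simplest -217/256
RBRRBRRBBB: Left { -1; -7/8; -55/64; -109/128; -217/256 }, Right { -27/32; -13/16; -3/4; -1/2; 0 } gives simplest -433/512
RBRRBRRBBBR: Left { -1; -7/8; -55/64; -109/128; -217/256 }, Right { -433/512; -27/32; -13/16; -3/4; -1/2; 0 } gives simplest -867/1024
RBRRBRRBBBRB: Left { -1; -7/8; -55/64; -109/128; -217/256; -867/1024 }, Right { -433/512; -27/32; -13/16; -3/4; -1/2; 0 } gives simplest -1733/2048
RBRRBRRBBBRBR: Left { -1; -7/8; -55/64; -109/128; -217/256; -867/1024 }, Right { -1733/2048; -433/512; -27/32; -13/16; -3/4; -1/2; 0 } gives simplest -3467/4096

-3467/4096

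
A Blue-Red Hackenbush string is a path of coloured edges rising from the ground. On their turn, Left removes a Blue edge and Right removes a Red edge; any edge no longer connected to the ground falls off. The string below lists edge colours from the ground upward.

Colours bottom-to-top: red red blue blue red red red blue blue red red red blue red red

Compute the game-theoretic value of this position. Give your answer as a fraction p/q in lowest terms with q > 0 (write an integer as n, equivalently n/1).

-11895/8192

g(r) = { (no moves) | 0 } = -1
g(rr) = { (no moves) | -1, 0 } = -2
g(rrb) = { -2 | -1, 0 } = -3/2
g(rrbb) = { -2, -3/2 | -1, 0 } = -5/4
g(rrbbr) = { -2, -3/2 | -5/4, -1, 0 } = -11/8
g(rrbbrr) = { -2, -3/2 | -11/8, -5/4, -1, 0 } = -23/16
g(rrbbrrr) = { -2, -3/2 | -23/16, -11/8, -5/4, -1, 0 } = -47/32
g(rrbbrrrb) = { -2, -3/2, -47/32 | -23/16, -11/8, -5/4, -1, 0 } = -93/64
g(rrbbrrrbb) = { -2, -3/2, -47/32, -93/64 | -23/16, -11/8, -5/4, -1, 0 } = -185/128
g(rrbbrrrbbr) = { -2, -3/2, -47/32, -93/64 | -185/128, -23/16, -11/8, -5/4, -1, 0 } = -371/256
g(rrbbrrrbbrr) = { -2, -3/2, -47/32, -93/64 | -371/256, -185/128, -23/16, -11/8, -5/4, -1, 0 } = -743/512
g(rrbbrrrbbrrr) = { -2, -3/2, -47/32, -93/64 | -743/512, -371/256, -185/128, -23/16, -11/8, -5/4, -1, 0 } = -1487/1024
g(rrbbrrrbbrrrb) = { -2, -3/2, -47/32, -93/64, -1487/1024 | -743/512, -371/256, -185/128, -23/16, -11/8, -5/4, -1, 0 } = -2973/2048
g(rrbbrrrbbrrrbr) = { -2, -3/2, -47/32, -93/64, -1487/1024 | -2973/2048, -743/512, -371/256, -185/128, -23/16, -11/8, -5/4, -1, 0 } = -5947/4096
g(rrbbrrrbbrrrbrr) = { -2, -3/2, -47/32, -93/64, -1487/1024 | -5947/4096, -2973/2048, -743/512, -371/256, -185/128, -23/16, -11/8, -5/4, -1, 0 } = -11895/8192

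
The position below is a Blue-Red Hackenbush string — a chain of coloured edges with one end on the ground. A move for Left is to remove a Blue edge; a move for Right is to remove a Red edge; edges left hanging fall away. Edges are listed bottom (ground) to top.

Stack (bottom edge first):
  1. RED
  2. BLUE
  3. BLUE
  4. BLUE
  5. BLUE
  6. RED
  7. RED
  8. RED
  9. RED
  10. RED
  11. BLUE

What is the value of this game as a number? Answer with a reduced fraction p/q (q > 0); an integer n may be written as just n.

R: Left {  }, Right { 0 } — simplest -1
RB: Left { -1 }, Right { 0 } — simplest -1/2
RBB: Left { -1 -1/2 }, Right { 0 } — simplest -1/4
RBBB: Left { -1 -1/2 -1/4 }, Right { 0 } — simplest -1/8
RBBBB: Left { -1 -1/2 -1/4 -1/8 }, Right { 0 } — simplest -1/16
RBBBBR: Left { -1 -1/2 -1/4 -1/8 }, Right { -1/16 0 } — simplest -3/32
RBBBBRR: Left { -1 -1/2 -1/4 -1/8 }, Right { -3/32 -1/16 0 } — simplest -7/64
RBBBBRRR: Left { -1 -1/2 -1/4 -1/8 }, Right { -7/64 -3/32 -1/16 0 } — simplest -15/128
RBBBBRRRR: Left { -1 -1/2 -1/4 -1/8 }, Right { -15/128 -7/64 -3/32 -1/16 0 } — simplest -31/256
RBBBBRRRRR: Left { -1 -1/2 -1/4 -1/8 }, Right { -31/256 -15/128 -7/64 -3/32 -1/16 0 } — simplest -63/512
RBBBBRRRRRB: Left { -1 -1/2 -1/4 -1/8 -63/512 }, Right { -31/256 -15/128 -7/64 -3/32 -1/16 0 } — simplest -125/1024

-125/1024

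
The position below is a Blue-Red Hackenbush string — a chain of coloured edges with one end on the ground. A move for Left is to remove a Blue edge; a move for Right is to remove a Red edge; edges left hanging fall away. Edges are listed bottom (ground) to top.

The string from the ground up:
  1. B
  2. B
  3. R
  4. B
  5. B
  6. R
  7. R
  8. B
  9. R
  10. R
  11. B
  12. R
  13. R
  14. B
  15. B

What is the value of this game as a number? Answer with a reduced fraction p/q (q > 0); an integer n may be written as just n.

1 of 15 · B · max L 0 · min R +∞ → 1
2 of 15 · BB · max L 1 · min R +∞ → 2
3 of 15 · BBR · max L 1 · min R 2 → 3/2
4 of 15 · BBRB · max L 3/2 · min R 2 → 7/4
5 of 15 · BBRBB · max L 7/4 · min R 2 → 15/8
6 of 15 · BBRBBR · max L 7/4 · min R 15/8 → 29/16
7 of 15 · BBRBBRR · max L 7/4 · min R 29/16 → 57/32
8 of 15 · BBRBBRRB · max L 57/32 · min R 29/16 → 115/64
9 of 15 · BBRBBRRBR · max L 57/32 · min R 115/64 → 229/128
10 of 15 · BBRBBRRBRR · max L 57/32 · min R 229/128 → 457/256
11 of 15 · BBRBBRRBRRB · max L 457/256 · min R 229/128 → 915/512
12 of 15 · BBRBBRRBRRBR · max L 457/256 · min R 915/512 → 1829/1024
13 of 15 · BBRBBRRBRRBRR · max L 457/256 · min R 1829/1024 → 3657/2048
14 of 15 · BBRBBRRBRRBRRB · max L 3657/2048 · min R 1829/1024 → 7315/4096
15 of 15 · BBRBBRRBRRBRRBB · max L 7315/4096 · min R 1829/1024 → 14631/8192

14631/8192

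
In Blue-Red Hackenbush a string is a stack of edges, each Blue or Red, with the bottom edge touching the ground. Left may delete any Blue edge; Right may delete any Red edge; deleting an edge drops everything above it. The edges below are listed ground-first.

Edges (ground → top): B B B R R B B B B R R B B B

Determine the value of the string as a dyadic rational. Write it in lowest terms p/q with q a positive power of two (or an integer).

Build val(s[:k]) for k = 1..14, string s = B B B R R B B B B R R B B B.
step 1: add B to get B; options L={ 0 } R={ · } ⇒ 1
step 2: add B to get BB; options L={ 0, 1 } R={ · } ⇒ 2
step 3: add B to get BBB; options L={ 0, 1, 2 } R={ · } ⇒ 3
step 4: add R to get BBBR; options L={ 0, 1, 2 } R={ 3 } ⇒ 5/2
step 5: add R to get BBBRR; options L={ 0, 1, 2 } R={ 5/2, 3 } ⇒ 9/4
step 6: add B to get BBBRRB; options L={ 0, 1, 2, 9/4 } R={ 5/2, 3 } ⇒ 19/8
step 7: add B to get BBBRRBB; options L={ 0, 1, 2, 9/4, 19/8 } R={ 5/2, 3 } ⇒ 39/16
step 8: add B to get BBBRRBBB; options L={ 0, 1, 2, 9/4, 19/8, 39/16 } R={ 5/2, 3 } ⇒ 79/32
step 9: add B to get BBBRRBBBB; options L={ 0, 1, 2, 9/4, 19/8, 39/16, 79/32 } R={ 5/2, 3 } ⇒ 159/64
step 10: add R to get BBBRRBBBBR; options L={ 0, 1, 2, 9/4, 19/8, 39/16, 79/32 } R={ 159/64, 5/2, 3 } ⇒ 317/128
step 11: add R to get BBBRRBBBBRR; options L={ 0, 1, 2, 9/4, 19/8, 39/16, 79/32 } R={ 317/128, 159/64, 5/2, 3 } ⇒ 633/256
step 12: add B to get BBBRRBBBBRRB; options L={ 0, 1, 2, 9/4, 19/8, 39/16, 79/32, 633/256 } R={ 317/128, 159/64, 5/2, 3 } ⇒ 1267/512
step 13: add B to get BBBRRBBBBRRBB; options L={ 0, 1, 2, 9/4, 19/8, 39/16, 79/32, 633/256, 1267/512 } R={ 317/128, 159/64, 5/2, 3 } ⇒ 2535/1024
step 14: add B to get BBBRRBBBBRRBBB; options L={ 0, 1, 2, 9/4, 19/8, 39/16, 79/32, 633/256, 1267/512, 2535/1024 } R={ 317/128, 159/64, 5/2, 3 } ⇒ 5071/2048

5071/2048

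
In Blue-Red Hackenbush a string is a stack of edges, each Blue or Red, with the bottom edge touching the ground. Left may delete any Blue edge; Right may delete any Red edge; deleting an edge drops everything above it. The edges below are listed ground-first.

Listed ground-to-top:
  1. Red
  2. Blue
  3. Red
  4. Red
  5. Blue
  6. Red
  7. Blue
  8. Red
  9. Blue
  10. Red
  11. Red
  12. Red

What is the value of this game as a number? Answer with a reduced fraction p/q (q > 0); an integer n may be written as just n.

edge 1 of 12 (Red): {  | 0 } → -1
edge 2 of 12 (Blue): { -1 | 0 } → -1/2
edge 3 of 12 (Red): { -1 | -1/2, 0 } → -3/4
edge 4 of 12 (Red): { -1 | -3/4, -1/2, 0 } → -7/8
edge 5 of 12 (Blue): { -1, -7/8 | -3/4, -1/2, 0 } → -13/16
edge 6 of 12 (Red): { -1, -7/8 | -13/16, -3/4, -1/2, 0 } → -27/32
edge 7 of 12 (Blue): { -1, -7/8, -27/32 | -13/16, -3/4, -1/2, 0 } → -53/64
edge 8 of 12 (Red): { -1, -7/8, -27/32 | -53/64, -13/16, -3/4, -1/2, 0 } → -107/128
edge 9 of 12 (Blue): { -1, -7/8, -27/32, -107/128 | -53/64, -13/16, -3/4, -1/2, 0 } → -213/256
edge 10 of 12 (Red): { -1, -7/8, -27/32, -107/128 | -213/256, -53/64, -13/16, -3/4, -1/2, 0 } → -427/512
edge 11 of 12 (Red): { -1, -7/8, -27/32, -107/128 | -427/512, -213/256, -53/64, -13/16, -3/4, -1/2, 0 } → -855/1024
edge 12 of 12 (Red): { -1, -7/8, -27/32, -107/128 | -855/1024, -427/512, -213/256, -53/64, -13/16, -3/4, -1/2, 0 } → -1711/2048

-1711/2048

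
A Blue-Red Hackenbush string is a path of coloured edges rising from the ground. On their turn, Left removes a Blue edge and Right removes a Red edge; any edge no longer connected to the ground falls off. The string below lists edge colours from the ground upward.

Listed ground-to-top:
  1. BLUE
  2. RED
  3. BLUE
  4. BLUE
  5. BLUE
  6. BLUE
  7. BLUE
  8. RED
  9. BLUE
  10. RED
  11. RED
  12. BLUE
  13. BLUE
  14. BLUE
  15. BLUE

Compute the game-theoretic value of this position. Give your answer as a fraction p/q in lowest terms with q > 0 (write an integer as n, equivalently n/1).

16031/16384

Prefix values for BLUE RED BLUE BLUE BLUE BLUE BLUE RED BLUE RED RED BLUE BLUE BLUE BLUE via {L|R} + simplicity:
g(B) = { 0 | — } so 1
g(BR) = { 0 | 1 } so 1/2
g(BRB) = { 0, 1/2 | 1 } so 3/4
g(BRBB) = { 0, 1/2, 3/4 | 1 } so 7/8
g(BRBBB) = { 0, 1/2, 3/4, 7/8 | 1 } so 15/16
g(BRBBBB) = { 0, 1/2, 3/4, 7/8, 15/16 | 1 } so 31/32
g(BRBBBBB) = { 0, 1/2, 3/4, 7/8, 15/16, 31/32 | 1 } so 63/64
g(BRBBBBBR) = { 0, 1/2, 3/4, 7/8, 15/16, 31/32 | 63/64, 1 } so 125/128
g(BRBBBBBRB) = { 0, 1/2, 3/4, 7/8, 15/16, 31/32, 125/128 | 63/64, 1 } so 251/256
g(BRBBBBBRBR) = { 0, 1/2, 3/4, 7/8, 15/16, 31/32, 125/128 | 251/256, 63/64, 1 } so 501/512
g(BRBBBBBRBRR) = { 0, 1/2, 3/4, 7/8, 15/16, 31/32, 125/128 | 501/512, 251/256, 63/64, 1 } so 1001/1024
g(BRBBBBBRBRRB) = { 0, 1/2, 3/4, 7/8, 15/16, 31/32, 125/128, 1001/1024 | 501/512, 251/256, 63/64, 1 } so 2003/2048
g(BRBBBBBRBRRBB) = { 0, 1/2, 3/4, 7/8, 15/16, 31/32, 125/128, 1001/1024, 2003/2048 | 501/512, 251/256, 63/64, 1 } so 4007/4096
g(BRBBBBBRBRRBBB) = { 0, 1/2, 3/4, 7/8, 15/16, 31/32, 125/128, 1001/1024, 2003/2048, 4007/4096 | 501/512, 251/256, 63/64, 1 } so 8015/8192
g(BRBBBBBRBRRBBBB) = { 0, 1/2, 3/4, 7/8, 15/16, 31/32, 125/128, 1001/1024, 2003/2048, 4007/4096, 8015/8192 | 501/512, 251/256, 63/64, 1 } so 16031/16384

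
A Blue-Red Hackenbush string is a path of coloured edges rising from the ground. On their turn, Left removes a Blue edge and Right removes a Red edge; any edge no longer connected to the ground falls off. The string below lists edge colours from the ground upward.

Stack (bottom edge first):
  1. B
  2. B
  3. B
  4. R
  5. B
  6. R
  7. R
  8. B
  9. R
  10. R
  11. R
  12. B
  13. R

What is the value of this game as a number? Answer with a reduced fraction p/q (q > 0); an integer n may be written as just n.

2629/1024

Prefix values for B B B R B R R B R R R B R via {L|R} + simplicity:
v_1 [B]  L=[0]  R=[]  gives 1
v_2 [BB]  L=[0; 1]  R=[]  gives 2
v_3 [BBB]  L=[0; 1; 2]  R=[]  gives 3
v_4 [BBBR]  L=[0; 1; 2]  R=[3]  gives 5/2
v_5 [BBBRB]  L=[0; 1; 2; 5/2]  R=[3]  gives 11/4
v_6 [BBBRBR]  L=[0; 1; 2; 5/2]  R=[11/4; 3]  gives 21/8
v_7 [BBBRBRR]  L=[0; 1; 2; 5/2]  R=[21/8; 11/4; 3]  gives 41/16
v_8 [BBBRBRRB]  L=[0; 1; 2; 5/2; 41/16]  R=[21/8; 11/4; 3]  gives 83/32
v_9 [BBBRBRRBR]  L=[0; 1; 2; 5/2; 41/16]  R=[83/32; 21/8; 11/4; 3]  gives 165/64
v_10 [BBBRBRRBRR]  L=[0; 1; 2; 5/2; 41/16]  R=[165/64; 83/32; 21/8; 11/4; 3]  gives 329/128
v_11 [BBBRBRRBRRR]  L=[0; 1; 2; 5/2; 41/16]  R=[329/128; 165/64; 83/32; 21/8; 11/4; 3]  gives 657/256
v_12 [BBBRBRRBRRRB]  L=[0; 1; 2; 5/2; 41/16; 657/256]  R=[329/128; 165/64; 83/32; 21/8; 11/4; 3]  gives 1315/512
v_13 [BBBRBRRBRRRBR]  L=[0; 1; 2; 5/2; 41/16; 657/256]  R=[1315/512; 329/128; 165/64; 83/32; 21/8; 11/4; 3]  gives 2629/1024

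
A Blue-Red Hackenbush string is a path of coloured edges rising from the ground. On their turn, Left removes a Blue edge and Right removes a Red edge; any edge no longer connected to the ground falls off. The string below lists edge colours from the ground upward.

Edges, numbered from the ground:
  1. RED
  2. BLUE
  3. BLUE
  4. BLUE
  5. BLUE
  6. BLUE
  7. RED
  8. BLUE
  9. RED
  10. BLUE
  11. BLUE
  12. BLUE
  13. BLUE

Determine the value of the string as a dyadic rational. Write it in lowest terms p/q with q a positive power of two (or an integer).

edge 1 of 13 (RED): { · | 0 } — -1
edge 2 of 13 (BLUE): { -1 | 0 } — -1/2
edge 3 of 13 (BLUE): { -1 -1/2 | 0 } — -1/4
edge 4 of 13 (BLUE): { -1 -1/2 -1/4 | 0 } — -1/8
edge 5 of 13 (BLUE): { -1 -1/2 -1/4 -1/8 | 0 } — -1/16
edge 6 of 13 (BLUE): { -1 -1/2 -1/4 -1/8 -1/16 | 0 } — -1/32
edge 7 of 13 (RED): { -1 -1/2 -1/4 -1/8 -1/16 | -1/32 0 } — -3/64
edge 8 of 13 (BLUE): { -1 -1/2 -1/4 -1/8 -1/16 -3/64 | -1/32 0 } — -5/128
edge 9 of 13 (RED): { -1 -1/2 -1/4 -1/8 -1/16 -3/64 | -5/128 -1/32 0 } — -11/256
edge 10 of 13 (BLUE): { -1 -1/2 -1/4 -1/8 -1/16 -3/64 -11/256 | -5/128 -1/32 0 } — -21/512
edge 11 of 13 (BLUE): { -1 -1/2 -1/4 -1/8 -1/16 -3/64 -11/256 -21/512 | -5/128 -1/32 0 } — -41/1024
edge 12 of 13 (BLUE): { -1 -1/2 -1/4 -1/8 -1/16 -3/64 -11/256 -21/512 -41/1024 | -5/128 -1/32 0 } — -81/2048
edge 13 of 13 (BLUE): { -1 -1/2 -1/4 -1/8 -1/16 -3/64 -11/256 -21/512 -41/1024 -81/2048 | -5/128 -1/32 0 } — -161/4096

-161/4096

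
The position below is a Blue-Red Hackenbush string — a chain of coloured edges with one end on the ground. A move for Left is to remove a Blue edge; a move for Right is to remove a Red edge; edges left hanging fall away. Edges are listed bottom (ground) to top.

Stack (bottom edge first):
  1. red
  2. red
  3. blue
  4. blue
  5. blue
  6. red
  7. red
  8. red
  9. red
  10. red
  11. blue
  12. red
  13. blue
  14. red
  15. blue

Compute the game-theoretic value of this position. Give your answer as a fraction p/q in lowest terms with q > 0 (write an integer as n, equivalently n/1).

-10197/8192

Prefix values for red red blue blue blue red red red red red blue red blue red blue via {L|R} + simplicity:
edge 1 of 15 (red): { · | 0 } ⇒ -1
edge 2 of 15 (red): { · | -1; 0 } ⇒ -2
edge 3 of 15 (blue): { -2 | -1; 0 } ⇒ -3/2
edge 4 of 15 (blue): { -2; -3/2 | -1; 0 } ⇒ -5/4
edge 5 of 15 (blue): { -2; -3/2; -5/4 | -1; 0 } ⇒ -9/8
edge 6 of 15 (red): { -2; -3/2; -5/4 | -9/8; -1; 0 } ⇒ -19/16
edge 7 of 15 (red): { -2; -3/2; -5/4 | -19/16; -9/8; -1; 0 } ⇒ -39/32
edge 8 of 15 (red): { -2; -3/2; -5/4 | -39/32; -19/16; -9/8; -1; 0 } ⇒ -79/64
edge 9 of 15 (red): { -2; -3/2; -5/4 | -79/64; -39/32; -19/16; -9/8; -1; 0 } ⇒ -159/128
edge 10 of 15 (red): { -2; -3/2; -5/4 | -159/128; -79/64; -39/32; -19/16; -9/8; -1; 0 } ⇒ -319/256
edge 11 of 15 (blue): { -2; -3/2; -5/4; -319/256 | -159/128; -79/64; -39/32; -19/16; -9/8; -1; 0 } ⇒ -637/512
edge 12 of 15 (red): { -2; -3/2; -5/4; -319/256 | -637/512; -159/128; -79/64; -39/32; -19/16; -9/8; -1; 0 } ⇒ -1275/1024
edge 13 of 15 (blue): { -2; -3/2; -5/4; -319/256; -1275/1024 | -637/512; -159/128; -79/64; -39/32; -19/16; -9/8; -1; 0 } ⇒ -2549/2048
edge 14 of 15 (red): { -2; -3/2; -5/4; -319/256; -1275/1024 | -2549/2048; -637/512; -159/128; -79/64; -39/32; -19/16; -9/8; -1; 0 } ⇒ -5099/4096
edge 15 of 15 (blue): { -2; -3/2; -5/4; -319/256; -1275/1024; -5099/4096 | -2549/2048; -637/512; -159/128; -79/64; -39/32; -19/16; -9/8; -1; 0 } ⇒ -10197/8192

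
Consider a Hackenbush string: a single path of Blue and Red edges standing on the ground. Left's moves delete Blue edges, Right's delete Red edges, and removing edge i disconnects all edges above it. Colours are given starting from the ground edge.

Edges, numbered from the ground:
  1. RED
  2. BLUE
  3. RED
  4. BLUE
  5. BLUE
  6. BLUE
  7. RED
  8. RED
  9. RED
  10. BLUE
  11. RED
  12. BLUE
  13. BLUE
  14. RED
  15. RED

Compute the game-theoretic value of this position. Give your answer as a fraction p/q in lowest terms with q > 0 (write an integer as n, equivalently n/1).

-9127/16384

Build G(s[:k]) for k = 1..15, string s = RED BLUE RED BLUE BLUE BLUE RED RED RED BLUE RED BLUE BLUE RED RED.
G_1 [R]  L=[none]  R=[0]  — -1
G_2 [RB]  L=[-1]  R=[0]  — -1/2
G_3 [RBR]  L=[-1]  R=[-1/2,0]  — -3/4
G_4 [RBRB]  L=[-1,-3/4]  R=[-1/2,0]  — -5/8
G_5 [RBRBB]  L=[-1,-3/4,-5/8]  R=[-1/2,0]  — -9/16
G_6 [RBRBBB]  L=[-1,-3/4,-5/8,-9/16]  R=[-1/2,0]  — -17/32
G_7 [RBRBBBR]  L=[-1,-3/4,-5/8,-9/16]  R=[-17/32,-1/2,0]  — -35/64
G_8 [RBRBBBRR]  L=[-1,-3/4,-5/8,-9/16]  R=[-35/64,-17/32,-1/2,0]  — -71/128
G_9 [RBRBBBRRR]  L=[-1,-3/4,-5/8,-9/16]  R=[-71/128,-35/64,-17/32,-1/2,0]  — -143/256
G_10 [RBRBBBRRRB]  L=[-1,-3/4,-5/8,-9/16,-143/256]  R=[-71/128,-35/64,-17/32,-1/2,0]  — -285/512
G_11 [RBRBBBRRRBR]  L=[-1,-3/4,-5/8,-9/16,-143/256]  R=[-285/512,-71/128,-35/64,-17/32,-1/2,0]  — -571/1024
G_12 [RBRBBBRRRBRB]  L=[-1,-3/4,-5/8,-9/16,-143/256,-571/1024]  R=[-285/512,-71/128,-35/64,-17/32,-1/2,0]  — -1141/2048
G_13 [RBRBBBRRRBRBB]  L=[-1,-3/4,-5/8,-9/16,-143/256,-571/1024,-1141/2048]  R=[-285/512,-71/128,-35/64,-17/32,-1/2,0]  — -2281/4096
G_14 [RBRBBBRRRBRBBR]  L=[-1,-3/4,-5/8,-9/16,-143/256,-571/1024,-1141/2048]  R=[-2281/4096,-285/512,-71/128,-35/64,-17/32,-1/2,0]  — -4563/8192
G_15 [RBRBBBRRRBRBBRR]  L=[-1,-3/4,-5/8,-9/16,-143/256,-571/1024,-1141/2048]  R=[-4563/8192,-2281/4096,-285/512,-71/128,-35/64,-17/32,-1/2,0]  — -9127/16384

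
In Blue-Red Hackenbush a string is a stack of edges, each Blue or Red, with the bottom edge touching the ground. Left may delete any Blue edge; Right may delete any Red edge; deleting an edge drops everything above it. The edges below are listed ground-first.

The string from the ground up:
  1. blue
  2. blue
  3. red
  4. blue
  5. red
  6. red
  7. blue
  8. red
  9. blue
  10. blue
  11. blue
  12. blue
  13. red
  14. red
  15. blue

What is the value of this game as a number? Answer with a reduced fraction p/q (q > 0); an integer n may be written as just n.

13043/8192

Prefix values for blue blue red blue red red blue red blue blue blue blue red red blue via {L|R} + simplicity:
v(b) = { 0 | ∅ } gives 1
v(bb) = { 0,1 | ∅ } gives 2
v(bbr) = { 0,1 | 2 } gives 3/2
v(bbrb) = { 0,1,3/2 | 2 } gives 7/4
v(bbrbr) = { 0,1,3/2 | 7/4,2 } gives 13/8
v(bbrbrr) = { 0,1,3/2 | 13/8,7/4,2 } gives 25/16
v(bbrbrrb) = { 0,1,3/2,25/16 | 13/8,7/4,2 } gives 51/32
v(bbrbrrbr) = { 0,1,3/2,25/16 | 51/32,13/8,7/4,2 } gives 101/64
v(bbrbrrbrb) = { 0,1,3/2,25/16,101/64 | 51/32,13/8,7/4,2 } gives 203/128
v(bbrbrrbrbb) = { 0,1,3/2,25/16,101/64,203/128 | 51/32,13/8,7/4,2 } gives 407/256
v(bbrbrrbrbbb) = { 0,1,3/2,25/16,101/64,203/128,407/256 | 51/32,13/8,7/4,2 } gives 815/512
v(bbrbrrbrbbbb) = { 0,1,3/2,25/16,101/64,203/128,407/256,815/512 | 51/32,13/8,7/4,2 } gives 1631/1024
v(bbrbrrbrbbbbr) = { 0,1,3/2,25/16,101/64,203/128,407/256,815/512 | 1631/1024,51/32,13/8,7/4,2 } gives 3261/2048
v(bbrbrrbrbbbbrr) = { 0,1,3/2,25/16,101/64,203/128,407/256,815/512 | 3261/2048,1631/1024,51/32,13/8,7/4,2 } gives 6521/4096
v(bbrbrrbrbbbbrrb) = { 0,1,3/2,25/16,101/64,203/128,407/256,815/512,6521/4096 | 3261/2048,1631/1024,51/32,13/8,7/4,2 } gives 13043/8192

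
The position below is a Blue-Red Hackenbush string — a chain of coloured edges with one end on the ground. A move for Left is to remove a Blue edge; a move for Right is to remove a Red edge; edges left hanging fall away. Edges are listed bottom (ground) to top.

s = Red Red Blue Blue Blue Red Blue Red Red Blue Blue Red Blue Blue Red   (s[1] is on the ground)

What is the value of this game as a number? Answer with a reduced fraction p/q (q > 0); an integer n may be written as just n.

-9619/8192

edge 1 of 15 (Red): { none | 0 } -> -1
edge 2 of 15 (Red): { none | -1 0 } -> -2
edge 3 of 15 (Blue): { -2 | -1 0 } -> -3/2
edge 4 of 15 (Blue): { -2 -3/2 | -1 0 } -> -5/4
edge 5 of 15 (Blue): { -2 -3/2 -5/4 | -1 0 } -> -9/8
edge 6 of 15 (Red): { -2 -3/2 -5/4 | -9/8 -1 0 } -> -19/16
edge 7 of 15 (Blue): { -2 -3/2 -5/4 -19/16 | -9/8 -1 0 } -> -37/32
edge 8 of 15 (Red): { -2 -3/2 -5/4 -19/16 | -37/32 -9/8 -1 0 } -> -75/64
edge 9 of 15 (Red): { -2 -3/2 -5/4 -19/16 | -75/64 -37/32 -9/8 -1 0 } -> -151/128
edge 10 of 15 (Blue): { -2 -3/2 -5/4 -19/16 -151/128 | -75/64 -37/32 -9/8 -1 0 } -> -301/256
edge 11 of 15 (Blue): { -2 -3/2 -5/4 -19/16 -151/128 -301/256 | -75/64 -37/32 -9/8 -1 0 } -> -601/512
edge 12 of 15 (Red): { -2 -3/2 -5/4 -19/16 -151/128 -301/256 | -601/512 -75/64 -37/32 -9/8 -1 0 } -> -1203/1024
edge 13 of 15 (Blue): { -2 -3/2 -5/4 -19/16 -151/128 -301/256 -1203/1024 | -601/512 -75/64 -37/32 -9/8 -1 0 } -> -2405/2048
edge 14 of 15 (Blue): { -2 -3/2 -5/4 -19/16 -151/128 -301/256 -1203/1024 -2405/2048 | -601/512 -75/64 -37/32 -9/8 -1 0 } -> -4809/4096
edge 15 of 15 (Red): { -2 -3/2 -5/4 -19/16 -151/128 -301/256 -1203/1024 -2405/2048 | -4809/4096 -601/512 -75/64 -37/32 -9/8 -1 0 } -> -9619/8192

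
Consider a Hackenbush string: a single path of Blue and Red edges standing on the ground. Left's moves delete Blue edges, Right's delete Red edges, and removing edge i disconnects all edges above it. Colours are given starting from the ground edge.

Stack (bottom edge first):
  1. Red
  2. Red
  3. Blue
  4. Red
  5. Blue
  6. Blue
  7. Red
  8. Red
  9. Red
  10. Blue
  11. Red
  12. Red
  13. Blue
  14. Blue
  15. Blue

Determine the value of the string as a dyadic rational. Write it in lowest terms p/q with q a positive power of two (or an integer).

step 1: add Red to get R; options L={ — } R={ 0 } — -1
step 2: add Red to get RR; options L={ — } R={ -1; 0 } — -2
step 3: add Blue to get RRB; options L={ -2 } R={ -1; 0 } — -3/2
step 4: add Red to get RRBR; options L={ -2 } R={ -3/2; -1; 0 } — -7/4
step 5: add Blue to get RRBRB; options L={ -2; -7/4 } R={ -3/2; -1; 0 } — -13/8
step 6: add Blue to get RRBRBB; options L={ -2; -7/4; -13/8 } R={ -3/2; -1; 0 } — -25/16
step 7: add Red to get RRBRBBR; options L={ -2; -7/4; -13/8 } R={ -25/16; -3/2; -1; 0 } — -51/32
step 8: add Red to get RRBRBBRR; options L={ -2; -7/4; -13/8 } R={ -51/32; -25/16; -3/2; -1; 0 } — -103/64
step 9: add Red to get RRBRBBRRR; options L={ -2; -7/4; -13/8 } R={ -103/64; -51/32; -25/16; -3/2; -1; 0 } — -207/128
step 10: add Blue to get RRBRBBRRRB; options L={ -2; -7/4; -13/8; -207/128 } R={ -103/64; -51/32; -25/16; -3/2; -1; 0 } — -413/256
step 11: add Red to get RRBRBBRRRBR; options L={ -2; -7/4; -13/8; -207/128 } R={ -413/256; -103/64; -51/32; -25/16; -3/2; -1; 0 } — -827/512
step 12: add Red to get RRBRBBRRRBRR; options L={ -2; -7/4; -13/8; -207/128 } R={ -827/512; -413/256; -103/64; -51/32; -25/16; -3/2; -1; 0 } — -1655/1024
step 13: add Blue to get RRBRBBRRRBRRB; options L={ -2; -7/4; -13/8; -207/128; -1655/1024 } R={ -827/512; -413/256; -103/64; -51/32; -25/16; -3/2; -1; 0 } — -3309/2048
step 14: add Blue to get RRBRBBRRRBRRBB; options L={ -2; -7/4; -13/8; -207/128; -1655/1024; -3309/2048 } R={ -827/512; -413/256; -103/64; -51/32; -25/16; -3/2; -1; 0 } — -6617/4096
step 15: add Blue to get RRBRBBRRRBRRBBB; options L={ -2; -7/4; -13/8; -207/128; -1655/1024; -3309/2048; -6617/4096 } R={ -827/512; -413/256; -103/64; -51/32; -25/16; -3/2; -1; 0 } — -13233/8192

-13233/8192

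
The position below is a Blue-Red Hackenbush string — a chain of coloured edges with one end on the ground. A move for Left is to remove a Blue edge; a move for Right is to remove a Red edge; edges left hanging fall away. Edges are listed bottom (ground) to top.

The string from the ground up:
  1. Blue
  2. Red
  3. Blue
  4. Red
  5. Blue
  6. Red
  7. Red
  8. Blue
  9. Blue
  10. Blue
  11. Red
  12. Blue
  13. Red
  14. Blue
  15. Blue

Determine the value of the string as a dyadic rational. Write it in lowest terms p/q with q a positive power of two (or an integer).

10711/16384

edge 1 of 15 (Blue): { 0 | none } gives 1
edge 2 of 15 (Red): { 0 | 1 } gives 1/2
edge 3 of 15 (Blue): { 0,1/2 | 1 } gives 3/4
edge 4 of 15 (Red): { 0,1/2 | 3/4,1 } gives 5/8
edge 5 of 15 (Blue): { 0,1/2,5/8 | 3/4,1 } gives 11/16
edge 6 of 15 (Red): { 0,1/2,5/8 | 11/16,3/4,1 } gives 21/32
edge 7 of 15 (Red): { 0,1/2,5/8 | 21/32,11/16,3/4,1 } gives 41/64
edge 8 of 15 (Blue): { 0,1/2,5/8,41/64 | 21/32,11/16,3/4,1 } gives 83/128
edge 9 of 15 (Blue): { 0,1/2,5/8,41/64,83/128 | 21/32,11/16,3/4,1 } gives 167/256
edge 10 of 15 (Blue): { 0,1/2,5/8,41/64,83/128,167/256 | 21/32,11/16,3/4,1 } gives 335/512
edge 11 of 15 (Red): { 0,1/2,5/8,41/64,83/128,167/256 | 335/512,21/32,11/16,3/4,1 } gives 669/1024
edge 12 of 15 (Blue): { 0,1/2,5/8,41/64,83/128,167/256,669/1024 | 335/512,21/32,11/16,3/4,1 } gives 1339/2048
edge 13 of 15 (Red): { 0,1/2,5/8,41/64,83/128,167/256,669/1024 | 1339/2048,335/512,21/32,11/16,3/4,1 } gives 2677/4096
edge 14 of 15 (Blue): { 0,1/2,5/8,41/64,83/128,167/256,669/1024,2677/4096 | 1339/2048,335/512,21/32,11/16,3/4,1 } gives 5355/8192
edge 15 of 15 (Blue): { 0,1/2,5/8,41/64,83/128,167/256,669/1024,2677/4096,5355/8192 | 1339/2048,335/512,21/32,11/16,3/4,1 } gives 10711/16384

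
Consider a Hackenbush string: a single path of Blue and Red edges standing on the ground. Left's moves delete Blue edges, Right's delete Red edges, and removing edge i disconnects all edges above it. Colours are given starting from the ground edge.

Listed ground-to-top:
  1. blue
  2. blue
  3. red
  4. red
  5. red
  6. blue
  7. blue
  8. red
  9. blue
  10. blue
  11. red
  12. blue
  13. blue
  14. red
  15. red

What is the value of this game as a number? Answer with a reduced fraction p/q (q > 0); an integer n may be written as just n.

9945/8192

Prefix values for blue blue red red red blue blue red blue blue red blue blue red red via {L|R} + simplicity:
G(b) = { 0 | · } so 1
G(bb) = { 0 1 | · } so 2
G(bbr) = { 0 1 | 2 } so 3/2
G(bbrr) = { 0 1 | 3/2 2 } so 5/4
G(bbrrr) = { 0 1 | 5/4 3/2 2 } so 9/8
G(bbrrrb) = { 0 1 9/8 | 5/4 3/2 2 } so 19/16
G(bbrrrbb) = { 0 1 9/8 19/16 | 5/4 3/2 2 } so 39/32
G(bbrrrbbr) = { 0 1 9/8 19/16 | 39/32 5/4 3/2 2 } so 77/64
G(bbrrrbbrb) = { 0 1 9/8 19/16 77/64 | 39/32 5/4 3/2 2 } so 155/128
G(bbrrrbbrbb) = { 0 1 9/8 19/16 77/64 155/128 | 39/32 5/4 3/2 2 } so 311/256
G(bbrrrbbrbbr) = { 0 1 9/8 19/16 77/64 155/128 | 311/256 39/32 5/4 3/2 2 } so 621/512
G(bbrrrbbrbbrb) = { 0 1 9/8 19/16 77/64 155/128 621/512 | 311/256 39/32 5/4 3/2 2 } so 1243/1024
G(bbrrrbbrbbrbb) = { 0 1 9/8 19/16 77/64 155/128 621/512 1243/1024 | 311/256 39/32 5/4 3/2 2 } so 2487/2048
G(bbrrrbbrbbrbbr) = { 0 1 9/8 19/16 77/64 155/128 621/512 1243/1024 | 2487/2048 311/256 39/32 5/4 3/2 2 } so 4973/4096
G(bbrrrbbrbbrbbrr) = { 0 1 9/8 19/16 77/64 155/128 621/512 1243/1024 | 4973/4096 2487/2048 311/256 39/32 5/4 3/2 2 } so 9945/8192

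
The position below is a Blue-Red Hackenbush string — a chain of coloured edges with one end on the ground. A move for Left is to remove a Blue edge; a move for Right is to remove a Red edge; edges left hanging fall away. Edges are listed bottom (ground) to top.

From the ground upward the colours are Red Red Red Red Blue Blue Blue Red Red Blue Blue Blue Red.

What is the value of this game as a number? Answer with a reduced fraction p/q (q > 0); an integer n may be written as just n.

-1635/512

edge 1 of 13 (Red): { none | 0 } => -1
edge 2 of 13 (Red): { none | -1, 0 } => -2
edge 3 of 13 (Red): { none | -2, -1, 0 } => -3
edge 4 of 13 (Red): { none | -3, -2, -1, 0 } => -4
edge 5 of 13 (Blue): { -4 | -3, -2, -1, 0 } => -7/2
edge 6 of 13 (Blue): { -4, -7/2 | -3, -2, -1, 0 } => -13/4
edge 7 of 13 (Blue): { -4, -7/2, -13/4 | -3, -2, -1, 0 } => -25/8
edge 8 of 13 (Red): { -4, -7/2, -13/4 | -25/8, -3, -2, -1, 0 } => -51/16
edge 9 of 13 (Red): { -4, -7/2, -13/4 | -51/16, -25/8, -3, -2, -1, 0 } => -103/32
edge 10 of 13 (Blue): { -4, -7/2, -13/4, -103/32 | -51/16, -25/8, -3, -2, -1, 0 } => -205/64
edge 11 of 13 (Blue): { -4, -7/2, -13/4, -103/32, -205/64 | -51/16, -25/8, -3, -2, -1, 0 } => -409/128
edge 12 of 13 (Blue): { -4, -7/2, -13/4, -103/32, -205/64, -409/128 | -51/16, -25/8, -3, -2, -1, 0 } => -817/256
edge 13 of 13 (Red): { -4, -7/2, -13/4, -103/32, -205/64, -409/128 | -817/256, -51/16, -25/8, -3, -2, -1, 0 } => -1635/512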